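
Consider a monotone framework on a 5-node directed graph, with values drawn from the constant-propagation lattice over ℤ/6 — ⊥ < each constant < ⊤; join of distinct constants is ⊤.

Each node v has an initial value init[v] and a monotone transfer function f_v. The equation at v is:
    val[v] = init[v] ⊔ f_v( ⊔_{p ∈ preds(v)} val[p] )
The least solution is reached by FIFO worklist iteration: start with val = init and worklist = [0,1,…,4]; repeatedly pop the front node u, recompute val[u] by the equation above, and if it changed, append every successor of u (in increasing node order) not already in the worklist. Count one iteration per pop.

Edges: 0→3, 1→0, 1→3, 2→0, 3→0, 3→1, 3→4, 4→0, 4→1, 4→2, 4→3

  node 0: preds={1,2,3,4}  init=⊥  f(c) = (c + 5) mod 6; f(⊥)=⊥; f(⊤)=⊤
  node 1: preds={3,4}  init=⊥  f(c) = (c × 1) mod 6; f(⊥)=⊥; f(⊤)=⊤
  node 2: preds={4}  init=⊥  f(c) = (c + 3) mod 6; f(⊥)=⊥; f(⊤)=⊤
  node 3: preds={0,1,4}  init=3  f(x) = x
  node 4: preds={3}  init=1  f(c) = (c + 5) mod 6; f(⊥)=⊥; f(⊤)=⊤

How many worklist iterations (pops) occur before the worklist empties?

Trace (10 dequeues):
  [1] u=0 | in ⊤ | out ⊤ | prev ⊥ | push {}
  [2] u=1 | in ⊤ | out ⊤ | prev ⊥ | push {0}
  [3] u=2 | in 1 | out 4 | prev ⊥ | push {}
  [4] u=3 | in ⊤ | out ⊤ | prev 3 | push {1}
  [5] u=4 | in ⊤ | out ⊤ | prev 1 | push {2,3}
  [6] u=0 | in ⊤ | out ⊤ | ==
  [7] u=1 | in ⊤ | out ⊤ | ==
  [8] u=2 | in ⊤ | out ⊤ | prev 4 | push {0}
  [9] u=3 | in ⊤ | out ⊤ | ==
  [10] u=0 | in ⊤ | out ⊤ | ==

Converged values:
  [0] ⊤
  [1] ⊤
  [2] ⊤
  [3] ⊤
  [4] ⊤

10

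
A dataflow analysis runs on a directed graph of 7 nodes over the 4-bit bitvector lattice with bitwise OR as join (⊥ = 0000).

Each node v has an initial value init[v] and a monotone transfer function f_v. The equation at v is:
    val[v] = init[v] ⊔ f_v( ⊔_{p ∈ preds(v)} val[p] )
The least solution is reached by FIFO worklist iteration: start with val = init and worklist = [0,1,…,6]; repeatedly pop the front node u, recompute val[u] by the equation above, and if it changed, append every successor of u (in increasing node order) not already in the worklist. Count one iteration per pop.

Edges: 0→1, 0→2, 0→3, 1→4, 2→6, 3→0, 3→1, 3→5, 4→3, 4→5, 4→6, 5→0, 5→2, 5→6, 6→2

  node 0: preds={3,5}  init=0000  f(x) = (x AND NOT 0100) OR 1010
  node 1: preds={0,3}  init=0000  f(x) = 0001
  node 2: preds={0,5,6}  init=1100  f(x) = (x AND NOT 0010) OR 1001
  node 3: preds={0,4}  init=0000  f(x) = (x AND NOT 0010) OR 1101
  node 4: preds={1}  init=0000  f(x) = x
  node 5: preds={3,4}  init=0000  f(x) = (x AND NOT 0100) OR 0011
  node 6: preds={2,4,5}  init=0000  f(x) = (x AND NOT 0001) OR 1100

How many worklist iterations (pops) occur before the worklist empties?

11

Iteration log — 11 steps:
  step 1. node 0  ⊔preds=0000  new=1010  old=0000  +wl: 
  step 2. node 1  ⊔preds=1010  new=0001  old=0000  +wl: 
  step 3. node 2  ⊔preds=1010  new=1101  old=1100  +wl: 
  step 4. node 3  ⊔preds=1010  new=1101  old=0000  +wl: 0,1
  step 5. node 4  ⊔preds=0001  new=0001  old=0000  +wl: 3
  step 6. node 5  ⊔preds=1101  new=1011  old=0000  +wl: 2
  step 7. node 6  ⊔preds=1111  new=1110  old=0000  +wl: 
  step 8. node 0  ⊔preds=1111  new=1011  old=1010  +wl: 
  step 9. node 1  ⊔preds=1111  new=0001  stable
  step 10. node 3  ⊔preds=1011  new=1101  stable
  step 11. node 2  ⊔preds=1111  new=1101  stable

Least fixpoint reached:
  node 0: 1011
  node 1: 0001
  node 2: 1101
  node 3: 1101
  node 4: 0001
  node 5: 1011
  node 6: 1110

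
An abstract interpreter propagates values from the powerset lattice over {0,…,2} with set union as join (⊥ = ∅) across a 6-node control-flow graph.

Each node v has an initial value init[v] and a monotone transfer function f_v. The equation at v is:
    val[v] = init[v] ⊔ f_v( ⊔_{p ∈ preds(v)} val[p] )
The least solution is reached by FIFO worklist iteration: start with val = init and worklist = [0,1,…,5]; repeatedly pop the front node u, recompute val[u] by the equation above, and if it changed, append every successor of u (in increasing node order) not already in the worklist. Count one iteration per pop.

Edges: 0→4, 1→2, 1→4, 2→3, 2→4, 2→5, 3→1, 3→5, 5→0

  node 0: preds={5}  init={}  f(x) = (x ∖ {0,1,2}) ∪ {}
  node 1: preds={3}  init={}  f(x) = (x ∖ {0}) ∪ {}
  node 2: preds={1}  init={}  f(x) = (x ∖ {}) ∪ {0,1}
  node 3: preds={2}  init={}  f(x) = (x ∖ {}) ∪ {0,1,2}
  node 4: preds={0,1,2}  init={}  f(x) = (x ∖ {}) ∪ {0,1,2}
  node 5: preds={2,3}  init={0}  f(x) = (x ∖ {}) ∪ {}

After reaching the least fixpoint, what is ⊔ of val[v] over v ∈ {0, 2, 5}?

{0,1,2}

Trace (12 dequeues):
  [1] u=0 | in {0} | out {} | ==
  [2] u=1 | in {} | out {} | ==
  [3] u=2 | in {} | out {0,1} | prev {} | push {}
  [4] u=3 | in {0,1} | out {0,1,2} | prev {} | push {1}
  [5] u=4 | in {0,1} | out {0,1,2} | prev {} | push {}
  [6] u=5 | in {0,1,2} | out {0,1,2} | prev {0} | push {0}
  [7] u=1 | in {0,1,2} | out {1,2} | prev {} | push {2,4}
  [8] u=0 | in {0,1,2} | out {} | ==
  [9] u=2 | in {1,2} | out {0,1,2} | prev {0,1} | push {3,5}
  [10] u=4 | in {0,1,2} | out {0,1,2} | ==
  [11] u=3 | in {0,1,2} | out {0,1,2} | ==
  [12] u=5 | in {0,1,2} | out {0,1,2} | ==

Converged values:
  [0] {}
  [1] {1,2}
  [2] {0,1,2}
  [3] {0,1,2}
  [4] {0,1,2}
  [5] {0,1,2}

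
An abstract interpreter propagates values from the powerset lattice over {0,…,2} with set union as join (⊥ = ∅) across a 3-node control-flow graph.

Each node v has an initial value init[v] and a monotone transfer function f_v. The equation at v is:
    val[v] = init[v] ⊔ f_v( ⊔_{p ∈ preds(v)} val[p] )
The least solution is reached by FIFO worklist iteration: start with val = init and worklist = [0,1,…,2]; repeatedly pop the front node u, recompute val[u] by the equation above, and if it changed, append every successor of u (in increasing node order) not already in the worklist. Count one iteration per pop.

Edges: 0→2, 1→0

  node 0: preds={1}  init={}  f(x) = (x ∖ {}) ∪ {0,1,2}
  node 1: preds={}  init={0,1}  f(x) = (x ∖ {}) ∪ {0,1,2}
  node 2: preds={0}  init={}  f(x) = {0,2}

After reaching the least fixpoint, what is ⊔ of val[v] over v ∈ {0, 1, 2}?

Iteration log — 4 steps:
  step 1. node 0  ⊔preds={0,1}  new={0,1,2}  old={}  +wl: 
  step 2. node 1  ⊔preds={}  new={0,1,2}  old={0,1}  +wl: 0
  step 3. node 2  ⊔preds={0,1,2}  new={0,2}  old={}  +wl: 
  step 4. node 0  ⊔preds={0,1,2}  new={0,1,2}  stable

Least fixpoint reached:
  node 0: {0,1,2}
  node 1: {0,1,2}
  node 2: {0,2}

{0,1,2}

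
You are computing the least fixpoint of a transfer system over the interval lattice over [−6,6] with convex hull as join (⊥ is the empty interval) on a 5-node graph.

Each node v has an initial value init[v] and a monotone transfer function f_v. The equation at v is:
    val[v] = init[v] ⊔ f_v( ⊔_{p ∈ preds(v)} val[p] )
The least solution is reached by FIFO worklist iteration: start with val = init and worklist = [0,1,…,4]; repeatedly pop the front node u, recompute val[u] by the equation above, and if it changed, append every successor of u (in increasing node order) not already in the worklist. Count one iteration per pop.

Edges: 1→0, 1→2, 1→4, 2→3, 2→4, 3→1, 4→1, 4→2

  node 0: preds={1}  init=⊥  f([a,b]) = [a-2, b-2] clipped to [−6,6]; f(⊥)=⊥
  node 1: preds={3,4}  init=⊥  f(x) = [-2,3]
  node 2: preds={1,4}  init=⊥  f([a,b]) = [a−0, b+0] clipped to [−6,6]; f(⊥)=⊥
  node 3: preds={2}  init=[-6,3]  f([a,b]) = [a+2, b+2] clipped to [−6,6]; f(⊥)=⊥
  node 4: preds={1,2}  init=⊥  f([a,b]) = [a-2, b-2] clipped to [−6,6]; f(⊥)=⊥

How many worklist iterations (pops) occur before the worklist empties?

Trace (14 dequeues):
  [1] u=0 | in ⊥ | out ⊥ | ==
  [2] u=1 | in [-6,3] | out [-2,3] | prev ⊥ | push {0}
  [3] u=2 | in [-2,3] | out [-2,3] | prev ⊥ | push {}
  [4] u=3 | in [-2,3] | out [-6,5] | prev [-6,3] | push {1}
  [5] u=4 | in [-2,3] | out [-4,1] | prev ⊥ | push {2}
  [6] u=0 | in [-2,3] | out [-4,1] | prev ⊥ | push {}
  [7] u=1 | in [-6,5] | out [-2,3] | ==
  [8] u=2 | in [-4,3] | out [-4,3] | prev [-2,3] | push {3,4}
  [9] u=3 | in [-4,3] | out [-6,5] | ==
  [10] u=4 | in [-4,3] | out [-6,1] | prev [-4,1] | push {1,2}
  [11] u=1 | in [-6,5] | out [-2,3] | ==
  [12] u=2 | in [-6,3] | out [-6,3] | prev [-4,3] | push {3,4}
  [13] u=3 | in [-6,3] | out [-6,5] | ==
  [14] u=4 | in [-6,3] | out [-6,1] | ==

Converged values:
  [0] [-4,1]
  [1] [-2,3]
  [2] [-6,3]
  [3] [-6,5]
  [4] [-6,1]

14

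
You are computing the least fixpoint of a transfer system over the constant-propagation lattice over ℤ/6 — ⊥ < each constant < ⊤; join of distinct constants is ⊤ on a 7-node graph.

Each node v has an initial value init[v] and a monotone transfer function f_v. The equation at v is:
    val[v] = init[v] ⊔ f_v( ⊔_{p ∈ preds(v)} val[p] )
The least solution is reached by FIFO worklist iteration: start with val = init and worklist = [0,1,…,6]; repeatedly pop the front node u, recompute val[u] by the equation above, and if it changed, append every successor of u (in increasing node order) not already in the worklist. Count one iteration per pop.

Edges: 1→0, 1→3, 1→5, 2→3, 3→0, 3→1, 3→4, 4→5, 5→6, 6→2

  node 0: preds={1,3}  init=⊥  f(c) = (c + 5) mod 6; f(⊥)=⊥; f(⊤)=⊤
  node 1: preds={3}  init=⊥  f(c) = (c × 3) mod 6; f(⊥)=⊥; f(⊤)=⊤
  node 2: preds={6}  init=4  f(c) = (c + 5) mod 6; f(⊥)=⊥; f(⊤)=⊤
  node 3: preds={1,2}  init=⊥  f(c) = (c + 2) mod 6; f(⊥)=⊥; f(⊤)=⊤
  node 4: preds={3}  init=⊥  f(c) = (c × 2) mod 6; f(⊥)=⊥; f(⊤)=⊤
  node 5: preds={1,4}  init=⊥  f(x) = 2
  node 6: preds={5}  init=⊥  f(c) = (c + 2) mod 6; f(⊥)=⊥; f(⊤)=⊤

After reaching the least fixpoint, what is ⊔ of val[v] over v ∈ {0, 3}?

Worklist (19 pops):
  #1 pop 0: in=⊥ → ⊥ (no change)
  #2 pop 1: in=⊥ → ⊥ (no change)
  #3 pop 2: in=⊥ → 4 (no change)
  #4 pop 3: in=4 → 0 (was ⊥); enqueue [0,1]
  #5 pop 4: in=0 → 0 (was ⊥); enqueue []
  #6 pop 5: in=0 → 2 (was ⊥); enqueue []
  #7 pop 6: in=2 → 4 (was ⊥); enqueue [2]
  #8 pop 0: in=0 → 5 (was ⊥); enqueue []
  #9 pop 1: in=0 → 0 (was ⊥); enqueue [0,3,5]
  #10 pop 2: in=4 → ⊤ (was 4); enqueue []
  #11 pop 0: in=0 → 5 (no change)
  #12 pop 3: in=⊤ → ⊤ (was 0); enqueue [0,1,4]
  #13 pop 5: in=0 → 2 (no change)
  #14 pop 0: in=⊤ → ⊤ (was 5); enqueue []
  #15 pop 1: in=⊤ → ⊤ (was 0); enqueue [0,3,5]
  #16 pop 4: in=⊤ → ⊤ (was 0); enqueue []
  #17 pop 0: in=⊤ → ⊤ (no change)
  #18 pop 3: in=⊤ → ⊤ (no change)
  #19 pop 5: in=⊤ → 2 (no change)

Fixpoint:
  val[0] = ⊤
  val[1] = ⊤
  val[2] = ⊤
  val[3] = ⊤
  val[4] = ⊤
  val[5] = 2
  val[6] = 4

⊤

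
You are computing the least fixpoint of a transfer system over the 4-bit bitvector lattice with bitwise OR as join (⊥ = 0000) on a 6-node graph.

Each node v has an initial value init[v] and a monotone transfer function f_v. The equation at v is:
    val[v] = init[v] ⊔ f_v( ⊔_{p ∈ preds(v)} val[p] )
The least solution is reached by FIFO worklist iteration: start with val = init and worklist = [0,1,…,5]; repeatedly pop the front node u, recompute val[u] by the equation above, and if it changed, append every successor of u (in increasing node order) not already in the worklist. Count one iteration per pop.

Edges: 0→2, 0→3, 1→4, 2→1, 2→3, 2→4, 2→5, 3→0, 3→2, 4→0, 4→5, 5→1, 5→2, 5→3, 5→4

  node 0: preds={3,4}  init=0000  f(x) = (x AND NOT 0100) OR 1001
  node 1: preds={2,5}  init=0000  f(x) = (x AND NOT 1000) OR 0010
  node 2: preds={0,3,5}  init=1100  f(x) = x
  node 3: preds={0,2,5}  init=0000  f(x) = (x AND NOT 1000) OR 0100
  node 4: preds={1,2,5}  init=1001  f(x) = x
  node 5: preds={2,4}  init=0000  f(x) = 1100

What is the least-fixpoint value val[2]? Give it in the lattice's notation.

Trace (15 dequeues):
  [1] u=0 | in 1001 | out 1001 | prev 0000 | push {}
  [2] u=1 | in 1100 | out 0110 | prev 0000 | push {}
  [3] u=2 | in 1001 | out 1101 | prev 1100 | push {1}
  [4] u=3 | in 1101 | out 0101 | prev 0000 | push {0,2}
  [5] u=4 | in 1111 | out 1111 | prev 1001 | push {}
  [6] u=5 | in 1111 | out 1100 | prev 0000 | push {3,4}
  [7] u=1 | in 1101 | out 0111 | prev 0110 | push {}
  [8] u=0 | in 1111 | out 1011 | prev 1001 | push {}
  [9] u=2 | in 1111 | out 1111 | prev 1101 | push {1,5}
  [10] u=3 | in 1111 | out 0111 | prev 0101 | push {0,2}
  [11] u=4 | in 1111 | out 1111 | ==
  [12] u=1 | in 1111 | out 0111 | ==
  [13] u=5 | in 1111 | out 1100 | ==
  [14] u=0 | in 1111 | out 1011 | ==
  [15] u=2 | in 1111 | out 1111 | ==

Converged values:
  [0] 1011
  [1] 0111
  [2] 1111
  [3] 0111
  [4] 1111
  [5] 1100

1111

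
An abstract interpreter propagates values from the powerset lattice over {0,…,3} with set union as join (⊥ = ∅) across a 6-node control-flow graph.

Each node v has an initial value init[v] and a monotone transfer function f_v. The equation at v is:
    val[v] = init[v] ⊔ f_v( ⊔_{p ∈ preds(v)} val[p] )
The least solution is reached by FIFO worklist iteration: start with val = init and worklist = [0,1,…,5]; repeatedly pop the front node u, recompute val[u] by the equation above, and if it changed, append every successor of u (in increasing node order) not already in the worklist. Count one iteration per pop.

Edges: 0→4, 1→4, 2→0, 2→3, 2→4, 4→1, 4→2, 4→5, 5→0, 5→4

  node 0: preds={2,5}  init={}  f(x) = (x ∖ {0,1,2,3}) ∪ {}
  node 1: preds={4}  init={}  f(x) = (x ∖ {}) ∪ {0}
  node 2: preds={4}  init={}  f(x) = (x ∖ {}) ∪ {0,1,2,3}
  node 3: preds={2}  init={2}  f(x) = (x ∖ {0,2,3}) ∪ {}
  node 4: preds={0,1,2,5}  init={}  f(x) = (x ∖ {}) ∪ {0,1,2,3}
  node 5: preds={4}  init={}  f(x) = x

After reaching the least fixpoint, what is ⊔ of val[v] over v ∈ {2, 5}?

Trace (10 dequeues):
  [1] u=0 | in {} | out {} | ==
  [2] u=1 | in {} | out {0} | prev {} | push {}
  [3] u=2 | in {} | out {0,1,2,3} | prev {} | push {0}
  [4] u=3 | in {0,1,2,3} | out {1,2} | prev {2} | push {}
  [5] u=4 | in {0,1,2,3} | out {0,1,2,3} | prev {} | push {1,2}
  [6] u=5 | in {0,1,2,3} | out {0,1,2,3} | prev {} | push {4}
  [7] u=0 | in {0,1,2,3} | out {} | ==
  [8] u=1 | in {0,1,2,3} | out {0,1,2,3} | prev {0} | push {}
  [9] u=2 | in {0,1,2,3} | out {0,1,2,3} | ==
  [10] u=4 | in {0,1,2,3} | out {0,1,2,3} | ==

Converged values:
  [0] {}
  [1] {0,1,2,3}
  [2] {0,1,2,3}
  [3] {1,2}
  [4] {0,1,2,3}
  [5] {0,1,2,3}

{0,1,2,3}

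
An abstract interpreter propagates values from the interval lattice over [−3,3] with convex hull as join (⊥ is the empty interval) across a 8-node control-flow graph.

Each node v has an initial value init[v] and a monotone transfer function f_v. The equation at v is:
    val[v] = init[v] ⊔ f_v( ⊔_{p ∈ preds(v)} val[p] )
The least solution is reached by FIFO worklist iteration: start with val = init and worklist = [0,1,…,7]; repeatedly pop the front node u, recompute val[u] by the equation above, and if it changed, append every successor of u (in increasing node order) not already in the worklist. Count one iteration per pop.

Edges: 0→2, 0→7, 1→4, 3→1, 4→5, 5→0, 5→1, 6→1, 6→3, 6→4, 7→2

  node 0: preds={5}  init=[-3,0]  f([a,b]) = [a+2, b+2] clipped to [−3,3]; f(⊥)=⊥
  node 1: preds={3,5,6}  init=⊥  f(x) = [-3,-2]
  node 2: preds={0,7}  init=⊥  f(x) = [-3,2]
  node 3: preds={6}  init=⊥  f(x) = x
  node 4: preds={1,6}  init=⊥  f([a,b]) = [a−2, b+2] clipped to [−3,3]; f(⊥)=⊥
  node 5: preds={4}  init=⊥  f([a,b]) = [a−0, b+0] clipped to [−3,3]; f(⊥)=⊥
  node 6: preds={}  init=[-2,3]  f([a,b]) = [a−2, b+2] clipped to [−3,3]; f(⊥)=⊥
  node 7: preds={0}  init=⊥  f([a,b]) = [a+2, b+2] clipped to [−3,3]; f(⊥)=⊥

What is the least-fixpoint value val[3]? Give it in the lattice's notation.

Iteration log — 13 steps:
  step 1. node 0  ⊔preds=⊥  new=[-3,0]  stable
  step 2. node 1  ⊔preds=[-2,3]  new=[-3,-2]  old=⊥  +wl: 
  step 3. node 2  ⊔preds=[-3,0]  new=[-3,2]  old=⊥  +wl: 
  step 4. node 3  ⊔preds=[-2,3]  new=[-2,3]  old=⊥  +wl: 1
  step 5. node 4  ⊔preds=[-3,3]  new=[-3,3]  old=⊥  +wl: 
  step 6. node 5  ⊔preds=[-3,3]  new=[-3,3]  old=⊥  +wl: 0
  step 7. node 6  ⊔preds=⊥  new=[-2,3]  stable
  step 8. node 7  ⊔preds=[-3,0]  new=[-1,2]  old=⊥  +wl: 2
  step 9. node 1  ⊔preds=[-3,3]  new=[-3,-2]  stable
  step 10. node 0  ⊔preds=[-3,3]  new=[-3,3]  old=[-3,0]  +wl: 7
  step 11. node 2  ⊔preds=[-3,3]  new=[-3,2]  stable
  step 12. node 7  ⊔preds=[-3,3]  new=[-1,3]  old=[-1,2]  +wl: 2
  step 13. node 2  ⊔preds=[-3,3]  new=[-3,2]  stable

Least fixpoint reached:
  node 0: [-3,3]
  node 1: [-3,-2]
  node 2: [-3,2]
  node 3: [-2,3]
  node 4: [-3,3]
  node 5: [-3,3]
  node 6: [-2,3]
  node 7: [-1,3]

[-2,3]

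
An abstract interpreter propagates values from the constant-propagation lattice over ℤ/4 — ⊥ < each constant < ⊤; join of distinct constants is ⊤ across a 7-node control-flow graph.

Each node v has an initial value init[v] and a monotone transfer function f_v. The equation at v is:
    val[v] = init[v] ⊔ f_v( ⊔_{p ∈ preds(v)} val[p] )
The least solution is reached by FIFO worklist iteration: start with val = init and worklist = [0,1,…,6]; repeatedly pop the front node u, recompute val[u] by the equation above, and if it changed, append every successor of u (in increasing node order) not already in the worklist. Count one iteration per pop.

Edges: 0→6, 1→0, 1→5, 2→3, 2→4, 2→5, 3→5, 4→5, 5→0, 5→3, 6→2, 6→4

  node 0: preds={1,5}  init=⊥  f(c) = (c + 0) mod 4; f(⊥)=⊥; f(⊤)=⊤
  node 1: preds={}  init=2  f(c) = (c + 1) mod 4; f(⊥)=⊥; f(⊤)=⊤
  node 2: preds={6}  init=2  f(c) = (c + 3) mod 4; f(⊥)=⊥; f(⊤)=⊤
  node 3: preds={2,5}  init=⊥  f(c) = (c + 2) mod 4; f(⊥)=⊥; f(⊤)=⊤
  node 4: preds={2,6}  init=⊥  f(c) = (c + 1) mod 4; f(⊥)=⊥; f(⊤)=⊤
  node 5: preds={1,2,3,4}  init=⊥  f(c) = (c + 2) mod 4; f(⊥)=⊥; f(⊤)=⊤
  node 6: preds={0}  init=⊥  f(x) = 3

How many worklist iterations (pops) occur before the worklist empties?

Trace (13 dequeues):
  [1] u=0 | in 2 | out 2 | prev ⊥ | push {}
  [2] u=1 | in ⊥ | out 2 | ==
  [3] u=2 | in ⊥ | out 2 | ==
  [4] u=3 | in 2 | out 0 | prev ⊥ | push {}
  [5] u=4 | in 2 | out 3 | prev ⊥ | push {}
  [6] u=5 | in ⊤ | out ⊤ | prev ⊥ | push {0,3}
  [7] u=6 | in 2 | out 3 | prev ⊥ | push {2,4}
  [8] u=0 | in ⊤ | out ⊤ | prev 2 | push {6}
  [9] u=3 | in ⊤ | out ⊤ | prev 0 | push {5}
  [10] u=2 | in 3 | out 2 | ==
  [11] u=4 | in ⊤ | out ⊤ | prev 3 | push {}
  [12] u=6 | in ⊤ | out 3 | ==
  [13] u=5 | in ⊤ | out ⊤ | ==

Converged values:
  [0] ⊤
  [1] 2
  [2] 2
  [3] ⊤
  [4] ⊤
  [5] ⊤
  [6] 3

13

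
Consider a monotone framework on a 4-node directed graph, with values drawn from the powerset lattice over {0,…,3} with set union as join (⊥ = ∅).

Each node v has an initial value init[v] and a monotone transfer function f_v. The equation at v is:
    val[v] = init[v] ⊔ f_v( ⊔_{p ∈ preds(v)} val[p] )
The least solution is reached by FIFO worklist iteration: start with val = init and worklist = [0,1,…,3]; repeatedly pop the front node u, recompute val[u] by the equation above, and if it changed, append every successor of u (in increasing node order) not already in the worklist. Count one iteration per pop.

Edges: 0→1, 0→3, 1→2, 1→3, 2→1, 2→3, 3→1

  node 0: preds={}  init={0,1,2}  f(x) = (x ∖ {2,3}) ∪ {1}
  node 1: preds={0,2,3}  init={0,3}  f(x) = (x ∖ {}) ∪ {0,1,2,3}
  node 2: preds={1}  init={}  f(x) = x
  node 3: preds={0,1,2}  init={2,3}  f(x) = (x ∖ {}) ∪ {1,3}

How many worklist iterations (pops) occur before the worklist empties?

Worklist (5 pops):
  #1 pop 0: in={} → {0,1,2} (no change)
  #2 pop 1: in={0,1,2,3} → {0,1,2,3} (was {0,3}); enqueue []
  #3 pop 2: in={0,1,2,3} → {0,1,2,3} (was {}); enqueue [1]
  #4 pop 3: in={0,1,2,3} → {0,1,2,3} (was {2,3}); enqueue []
  #5 pop 1: in={0,1,2,3} → {0,1,2,3} (no change)

Fixpoint:
  val[0] = {0,1,2}
  val[1] = {0,1,2,3}
  val[2] = {0,1,2,3}
  val[3] = {0,1,2,3}

5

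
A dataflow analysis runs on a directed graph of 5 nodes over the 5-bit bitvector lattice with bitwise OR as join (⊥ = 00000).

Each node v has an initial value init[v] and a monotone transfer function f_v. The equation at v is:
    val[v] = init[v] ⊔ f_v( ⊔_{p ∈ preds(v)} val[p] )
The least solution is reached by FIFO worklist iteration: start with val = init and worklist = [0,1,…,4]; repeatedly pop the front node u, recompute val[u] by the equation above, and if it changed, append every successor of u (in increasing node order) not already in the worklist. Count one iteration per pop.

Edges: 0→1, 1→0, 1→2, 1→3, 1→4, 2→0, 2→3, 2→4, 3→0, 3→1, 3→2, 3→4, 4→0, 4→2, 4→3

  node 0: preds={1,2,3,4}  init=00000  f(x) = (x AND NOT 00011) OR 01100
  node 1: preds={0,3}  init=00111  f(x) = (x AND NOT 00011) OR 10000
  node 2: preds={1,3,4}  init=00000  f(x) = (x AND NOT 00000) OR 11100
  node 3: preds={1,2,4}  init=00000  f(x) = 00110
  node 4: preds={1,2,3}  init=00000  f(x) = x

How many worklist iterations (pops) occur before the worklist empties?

9

Trace (9 dequeues):
  [1] u=0 | in 00111 | out 01100 | prev 00000 | push {}
  [2] u=1 | in 01100 | out 11111 | prev 00111 | push {0}
  [3] u=2 | in 11111 | out 11111 | prev 00000 | push {}
  [4] u=3 | in 11111 | out 00110 | prev 00000 | push {1,2}
  [5] u=4 | in 11111 | out 11111 | prev 00000 | push {3}
  [6] u=0 | in 11111 | out 11100 | prev 01100 | push {}
  [7] u=1 | in 11110 | out 11111 | ==
  [8] u=2 | in 11111 | out 11111 | ==
  [9] u=3 | in 11111 | out 00110 | ==

Converged values:
  [0] 11100
  [1] 11111
  [2] 11111
  [3] 00110
  [4] 11111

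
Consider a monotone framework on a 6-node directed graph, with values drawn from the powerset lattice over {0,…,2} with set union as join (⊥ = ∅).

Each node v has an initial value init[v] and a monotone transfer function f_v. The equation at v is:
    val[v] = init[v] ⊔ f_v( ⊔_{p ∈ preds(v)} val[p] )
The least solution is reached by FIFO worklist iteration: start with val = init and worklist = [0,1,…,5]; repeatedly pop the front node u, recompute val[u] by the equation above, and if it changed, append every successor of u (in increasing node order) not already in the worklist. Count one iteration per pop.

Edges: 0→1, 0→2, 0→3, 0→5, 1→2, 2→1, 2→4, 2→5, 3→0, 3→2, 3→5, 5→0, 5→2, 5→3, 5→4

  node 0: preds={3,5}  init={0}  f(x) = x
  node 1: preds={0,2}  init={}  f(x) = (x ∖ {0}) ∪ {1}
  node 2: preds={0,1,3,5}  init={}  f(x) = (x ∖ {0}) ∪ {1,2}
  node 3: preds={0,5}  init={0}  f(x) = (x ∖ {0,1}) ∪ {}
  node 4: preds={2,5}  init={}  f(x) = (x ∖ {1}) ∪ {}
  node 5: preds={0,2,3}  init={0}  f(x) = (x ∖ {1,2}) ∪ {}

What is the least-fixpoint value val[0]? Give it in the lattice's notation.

{0}

Trace (8 dequeues):
  [1] u=0 | in {0} | out {0} | ==
  [2] u=1 | in {0} | out {1} | prev {} | push {}
  [3] u=2 | in {0,1} | out {1,2} | prev {} | push {1}
  [4] u=3 | in {0} | out {0} | ==
  [5] u=4 | in {0,1,2} | out {0,2} | prev {} | push {}
  [6] u=5 | in {0,1,2} | out {0} | ==
  [7] u=1 | in {0,1,2} | out {1,2} | prev {1} | push {2}
  [8] u=2 | in {0,1,2} | out {1,2} | ==

Converged values:
  [0] {0}
  [1] {1,2}
  [2] {1,2}
  [3] {0}
  [4] {0,2}
  [5] {0}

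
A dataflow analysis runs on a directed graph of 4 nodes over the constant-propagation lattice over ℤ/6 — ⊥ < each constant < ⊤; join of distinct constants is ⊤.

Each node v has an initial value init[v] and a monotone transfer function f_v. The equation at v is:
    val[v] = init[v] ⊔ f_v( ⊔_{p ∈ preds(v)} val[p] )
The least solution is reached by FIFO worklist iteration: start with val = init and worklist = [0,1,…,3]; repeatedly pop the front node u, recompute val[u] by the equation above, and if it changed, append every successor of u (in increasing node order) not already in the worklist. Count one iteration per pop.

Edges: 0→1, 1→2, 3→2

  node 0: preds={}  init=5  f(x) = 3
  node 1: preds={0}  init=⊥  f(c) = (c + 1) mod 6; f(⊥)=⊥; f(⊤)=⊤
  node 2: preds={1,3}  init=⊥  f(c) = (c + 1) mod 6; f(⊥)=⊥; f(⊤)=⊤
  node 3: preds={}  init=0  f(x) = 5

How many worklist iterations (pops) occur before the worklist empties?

Worklist (5 pops):
  #1 pop 0: in=⊥ → ⊤ (was 5); enqueue []
  #2 pop 1: in=⊤ → ⊤ (was ⊥); enqueue []
  #3 pop 2: in=⊤ → ⊤ (was ⊥); enqueue []
  #4 pop 3: in=⊥ → ⊤ (was 0); enqueue [2]
  #5 pop 2: in=⊤ → ⊤ (no change)

Fixpoint:
  val[0] = ⊤
  val[1] = ⊤
  val[2] = ⊤
  val[3] = ⊤

5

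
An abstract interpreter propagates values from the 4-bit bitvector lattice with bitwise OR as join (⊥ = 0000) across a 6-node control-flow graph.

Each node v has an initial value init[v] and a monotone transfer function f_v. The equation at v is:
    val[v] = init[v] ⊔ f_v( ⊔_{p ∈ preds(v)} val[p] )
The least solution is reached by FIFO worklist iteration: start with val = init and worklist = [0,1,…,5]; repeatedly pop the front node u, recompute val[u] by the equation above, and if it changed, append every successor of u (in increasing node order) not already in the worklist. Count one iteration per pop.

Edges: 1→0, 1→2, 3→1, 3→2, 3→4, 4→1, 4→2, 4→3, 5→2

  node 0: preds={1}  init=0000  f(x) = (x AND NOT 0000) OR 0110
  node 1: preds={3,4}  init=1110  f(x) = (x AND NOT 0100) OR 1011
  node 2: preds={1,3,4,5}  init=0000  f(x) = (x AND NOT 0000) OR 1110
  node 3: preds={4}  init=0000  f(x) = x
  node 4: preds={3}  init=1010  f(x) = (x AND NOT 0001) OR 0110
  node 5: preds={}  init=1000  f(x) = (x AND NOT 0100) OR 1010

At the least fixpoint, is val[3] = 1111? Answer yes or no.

no

Iteration log — 13 steps:
  step 1. node 0  ⊔preds=1110  new=1110  old=0000  +wl: 
  step 2. node 1  ⊔preds=1010  new=1111  old=1110  +wl: 0
  step 3. node 2  ⊔preds=1111  new=1111  old=0000  +wl: 
  step 4. node 3  ⊔preds=1010  new=1010  old=0000  +wl: 1,2
  step 5. node 4  ⊔preds=1010  new=1110  old=1010  +wl: 3
  step 6. node 5  ⊔preds=0000  new=1010  old=1000  +wl: 
  step 7. node 0  ⊔preds=1111  new=1111  old=1110  +wl: 
  step 8. node 1  ⊔preds=1110  new=1111  stable
  step 9. node 2  ⊔preds=1111  new=1111  stable
  step 10. node 3  ⊔preds=1110  new=1110  old=1010  +wl: 1,2,4
  step 11. node 1  ⊔preds=1110  new=1111  stable
  step 12. node 2  ⊔preds=1111  new=1111  stable
  step 13. node 4  ⊔preds=1110  new=1110  stable

Least fixpoint reached:
  node 0: 1111
  node 1: 1111
  node 2: 1111
  node 3: 1110
  node 4: 1110
  node 5: 1010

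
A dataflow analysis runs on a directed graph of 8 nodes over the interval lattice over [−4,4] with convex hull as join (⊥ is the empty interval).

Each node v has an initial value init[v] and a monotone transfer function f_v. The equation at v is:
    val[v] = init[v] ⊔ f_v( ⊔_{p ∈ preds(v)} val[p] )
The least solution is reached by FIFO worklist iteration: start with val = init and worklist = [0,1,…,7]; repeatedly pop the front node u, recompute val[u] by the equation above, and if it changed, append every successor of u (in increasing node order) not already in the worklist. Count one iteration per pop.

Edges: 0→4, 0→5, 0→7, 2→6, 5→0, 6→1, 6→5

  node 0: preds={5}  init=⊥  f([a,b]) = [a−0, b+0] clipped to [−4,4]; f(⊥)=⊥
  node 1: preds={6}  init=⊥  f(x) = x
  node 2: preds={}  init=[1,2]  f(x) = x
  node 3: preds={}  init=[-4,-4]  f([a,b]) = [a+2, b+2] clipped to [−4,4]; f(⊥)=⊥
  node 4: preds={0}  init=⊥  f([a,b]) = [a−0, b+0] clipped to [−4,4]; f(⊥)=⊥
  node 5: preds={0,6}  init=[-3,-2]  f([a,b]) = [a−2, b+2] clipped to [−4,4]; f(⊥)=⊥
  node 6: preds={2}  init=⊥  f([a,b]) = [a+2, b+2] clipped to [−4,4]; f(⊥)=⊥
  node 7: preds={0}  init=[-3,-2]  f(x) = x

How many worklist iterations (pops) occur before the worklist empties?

17

Worklist (17 pops):
  #1 pop 0: in=[-3,-2] → [-3,-2] (was ⊥); enqueue []
  #2 pop 1: in=⊥ → ⊥ (no change)
  #3 pop 2: in=⊥ → [1,2] (no change)
  #4 pop 3: in=⊥ → [-4,-4] (no change)
  #5 pop 4: in=[-3,-2] → [-3,-2] (was ⊥); enqueue []
  #6 pop 5: in=[-3,-2] → [-4,0] (was [-3,-2]); enqueue [0]
  #7 pop 6: in=[1,2] → [3,4] (was ⊥); enqueue [1,5]
  #8 pop 7: in=[-3,-2] → [-3,-2] (no change)
  #9 pop 0: in=[-4,0] → [-4,0] (was [-3,-2]); enqueue [4,7]
  #10 pop 1: in=[3,4] → [3,4] (was ⊥); enqueue []
  #11 pop 5: in=[-4,4] → [-4,4] (was [-4,0]); enqueue [0]
  #12 pop 4: in=[-4,0] → [-4,0] (was [-3,-2]); enqueue []
  #13 pop 7: in=[-4,0] → [-4,0] (was [-3,-2]); enqueue []
  #14 pop 0: in=[-4,4] → [-4,4] (was [-4,0]); enqueue [4,5,7]
  #15 pop 4: in=[-4,4] → [-4,4] (was [-4,0]); enqueue []
  #16 pop 5: in=[-4,4] → [-4,4] (no change)
  #17 pop 7: in=[-4,4] → [-4,4] (was [-4,0]); enqueue []

Fixpoint:
  val[0] = [-4,4]
  val[1] = [3,4]
  val[2] = [1,2]
  val[3] = [-4,-4]
  val[4] = [-4,4]
  val[5] = [-4,4]
  val[6] = [3,4]
  val[7] = [-4,4]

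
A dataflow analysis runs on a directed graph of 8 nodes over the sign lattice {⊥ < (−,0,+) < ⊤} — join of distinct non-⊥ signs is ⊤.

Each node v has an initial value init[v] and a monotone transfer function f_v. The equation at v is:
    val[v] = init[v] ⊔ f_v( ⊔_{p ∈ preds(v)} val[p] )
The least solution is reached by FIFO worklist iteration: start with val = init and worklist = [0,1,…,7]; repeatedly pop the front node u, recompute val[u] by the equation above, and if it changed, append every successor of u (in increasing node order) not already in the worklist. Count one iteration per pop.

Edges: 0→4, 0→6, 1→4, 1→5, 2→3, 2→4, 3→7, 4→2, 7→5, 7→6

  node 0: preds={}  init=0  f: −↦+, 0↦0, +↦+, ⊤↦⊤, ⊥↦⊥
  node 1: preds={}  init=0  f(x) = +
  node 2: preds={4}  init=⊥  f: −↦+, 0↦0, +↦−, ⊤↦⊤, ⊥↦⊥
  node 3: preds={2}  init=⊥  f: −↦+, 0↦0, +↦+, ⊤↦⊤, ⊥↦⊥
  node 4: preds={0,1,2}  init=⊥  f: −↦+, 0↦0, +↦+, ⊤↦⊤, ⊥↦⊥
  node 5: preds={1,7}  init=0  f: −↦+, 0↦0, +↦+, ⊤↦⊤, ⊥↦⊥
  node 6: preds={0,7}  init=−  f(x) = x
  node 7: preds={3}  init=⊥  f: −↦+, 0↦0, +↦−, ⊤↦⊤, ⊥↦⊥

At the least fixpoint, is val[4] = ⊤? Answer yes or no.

Trace (14 dequeues):
  [1] u=0 | in ⊥ | out 0 | ==
  [2] u=1 | in ⊥ | out ⊤ | prev 0 | push {}
  [3] u=2 | in ⊥ | out ⊥ | ==
  [4] u=3 | in ⊥ | out ⊥ | ==
  [5] u=4 | in ⊤ | out ⊤ | prev ⊥ | push {2}
  [6] u=5 | in ⊤ | out ⊤ | prev 0 | push {}
  [7] u=6 | in 0 | out ⊤ | prev − | push {}
  [8] u=7 | in ⊥ | out ⊥ | ==
  [9] u=2 | in ⊤ | out ⊤ | prev ⊥ | push {3,4}
  [10] u=3 | in ⊤ | out ⊤ | prev ⊥ | push {7}
  [11] u=4 | in ⊤ | out ⊤ | ==
  [12] u=7 | in ⊤ | out ⊤ | prev ⊥ | push {5,6}
  [13] u=5 | in ⊤ | out ⊤ | ==
  [14] u=6 | in ⊤ | out ⊤ | ==

Converged values:
  [0] 0
  [1] ⊤
  [2] ⊤
  [3] ⊤
  [4] ⊤
  [5] ⊤
  [6] ⊤
  [7] ⊤

yes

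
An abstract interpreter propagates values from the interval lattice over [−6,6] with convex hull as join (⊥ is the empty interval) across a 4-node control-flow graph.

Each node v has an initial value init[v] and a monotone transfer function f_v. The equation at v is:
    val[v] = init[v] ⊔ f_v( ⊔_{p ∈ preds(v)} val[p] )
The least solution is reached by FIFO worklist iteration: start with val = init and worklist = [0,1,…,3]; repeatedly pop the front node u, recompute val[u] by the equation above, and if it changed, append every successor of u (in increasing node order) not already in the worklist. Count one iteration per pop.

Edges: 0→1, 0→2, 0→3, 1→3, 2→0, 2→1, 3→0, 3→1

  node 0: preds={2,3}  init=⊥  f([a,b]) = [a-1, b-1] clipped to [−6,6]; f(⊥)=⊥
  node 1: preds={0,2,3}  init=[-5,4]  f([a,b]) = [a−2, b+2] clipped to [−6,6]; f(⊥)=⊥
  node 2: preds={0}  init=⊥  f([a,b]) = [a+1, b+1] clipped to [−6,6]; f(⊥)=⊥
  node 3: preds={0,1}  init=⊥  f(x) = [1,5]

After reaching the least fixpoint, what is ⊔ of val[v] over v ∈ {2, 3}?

[1,5]

Trace (10 dequeues):
  [1] u=0 | in ⊥ | out ⊥ | ==
  [2] u=1 | in ⊥ | out [-5,4] | ==
  [3] u=2 | in ⊥ | out ⊥ | ==
  [4] u=3 | in [-5,4] | out [1,5] | prev ⊥ | push {0,1}
  [5] u=0 | in [1,5] | out [0,4] | prev ⊥ | push {2,3}
  [6] u=1 | in [0,5] | out [-5,6] | prev [-5,4] | push {}
  [7] u=2 | in [0,4] | out [1,5] | prev ⊥ | push {0,1}
  [8] u=3 | in [-5,6] | out [1,5] | ==
  [9] u=0 | in [1,5] | out [0,4] | ==
  [10] u=1 | in [0,5] | out [-5,6] | ==

Converged values:
  [0] [0,4]
  [1] [-5,6]
  [2] [1,5]
  [3] [1,5]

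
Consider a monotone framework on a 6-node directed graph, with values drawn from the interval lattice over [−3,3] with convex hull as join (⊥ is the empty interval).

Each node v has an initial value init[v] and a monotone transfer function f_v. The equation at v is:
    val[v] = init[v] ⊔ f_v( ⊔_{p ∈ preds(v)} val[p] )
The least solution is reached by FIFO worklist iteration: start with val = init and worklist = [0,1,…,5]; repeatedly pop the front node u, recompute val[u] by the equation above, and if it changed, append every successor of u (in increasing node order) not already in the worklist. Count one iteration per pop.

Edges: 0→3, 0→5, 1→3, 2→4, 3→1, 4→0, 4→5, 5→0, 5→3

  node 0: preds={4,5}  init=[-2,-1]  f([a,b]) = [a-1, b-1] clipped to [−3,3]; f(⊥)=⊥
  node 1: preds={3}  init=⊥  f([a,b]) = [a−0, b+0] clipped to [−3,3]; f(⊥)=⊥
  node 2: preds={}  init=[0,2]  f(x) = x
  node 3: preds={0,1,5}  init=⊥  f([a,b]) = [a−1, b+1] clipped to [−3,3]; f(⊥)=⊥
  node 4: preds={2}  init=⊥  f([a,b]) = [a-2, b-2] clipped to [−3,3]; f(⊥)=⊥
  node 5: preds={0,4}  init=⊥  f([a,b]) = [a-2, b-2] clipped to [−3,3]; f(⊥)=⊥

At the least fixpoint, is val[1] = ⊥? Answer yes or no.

Iteration log — 16 steps:
  step 1. node 0  ⊔preds=⊥  new=[-2,-1]  stable
  step 2. node 1  ⊔preds=⊥  new=⊥  stable
  step 3. node 2  ⊔preds=⊥  new=[0,2]  stable
  step 4. node 3  ⊔preds=[-2,-1]  new=[-3,0]  old=⊥  +wl: 1
  step 5. node 4  ⊔preds=[0,2]  new=[-2,0]  old=⊥  +wl: 0
  step 6. node 5  ⊔preds=[-2,0]  new=[-3,-2]  old=⊥  +wl: 3
  step 7. node 1  ⊔preds=[-3,0]  new=[-3,0]  old=⊥  +wl: 
  step 8. node 0  ⊔preds=[-3,0]  new=[-3,-1]  old=[-2,-1]  +wl: 5
  step 9. node 3  ⊔preds=[-3,0]  new=[-3,1]  old=[-3,0]  +wl: 1
  step 10. node 5  ⊔preds=[-3,0]  new=[-3,-2]  stable
  step 11. node 1  ⊔preds=[-3,1]  new=[-3,1]  old=[-3,0]  +wl: 3
  step 12. node 3  ⊔preds=[-3,1]  new=[-3,2]  old=[-3,1]  +wl: 1
  step 13. node 1  ⊔preds=[-3,2]  new=[-3,2]  old=[-3,1]  +wl: 3
  step 14. node 3  ⊔preds=[-3,2]  new=[-3,3]  old=[-3,2]  +wl: 1
  step 15. node 1  ⊔preds=[-3,3]  new=[-3,3]  old=[-3,2]  +wl: 3
  step 16. node 3  ⊔preds=[-3,3]  new=[-3,3]  stable

Least fixpoint reached:
  node 0: [-3,-1]
  node 1: [-3,3]
  node 2: [0,2]
  node 3: [-3,3]
  node 4: [-2,0]
  node 5: [-3,-2]

no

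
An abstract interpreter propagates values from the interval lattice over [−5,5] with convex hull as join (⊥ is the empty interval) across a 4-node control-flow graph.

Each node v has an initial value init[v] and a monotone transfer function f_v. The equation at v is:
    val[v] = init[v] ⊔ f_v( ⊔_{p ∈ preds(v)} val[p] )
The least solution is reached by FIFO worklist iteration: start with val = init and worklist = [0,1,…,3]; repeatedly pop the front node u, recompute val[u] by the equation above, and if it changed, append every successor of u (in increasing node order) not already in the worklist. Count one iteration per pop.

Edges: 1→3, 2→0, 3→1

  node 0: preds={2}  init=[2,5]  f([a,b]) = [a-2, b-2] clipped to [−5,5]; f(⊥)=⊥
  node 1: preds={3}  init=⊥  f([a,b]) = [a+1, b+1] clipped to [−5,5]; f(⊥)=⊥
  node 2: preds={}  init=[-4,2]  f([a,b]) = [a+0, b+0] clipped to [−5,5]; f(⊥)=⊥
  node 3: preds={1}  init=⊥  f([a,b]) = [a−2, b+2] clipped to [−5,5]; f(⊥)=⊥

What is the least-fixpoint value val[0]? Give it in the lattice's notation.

[-5,5]

Trace (4 dequeues):
  [1] u=0 | in [-4,2] | out [-5,5] | prev [2,5] | push {}
  [2] u=1 | in ⊥ | out ⊥ | ==
  [3] u=2 | in ⊥ | out [-4,2] | ==
  [4] u=3 | in ⊥ | out ⊥ | ==

Converged values:
  [0] [-5,5]
  [1] ⊥
  [2] [-4,2]
  [3] ⊥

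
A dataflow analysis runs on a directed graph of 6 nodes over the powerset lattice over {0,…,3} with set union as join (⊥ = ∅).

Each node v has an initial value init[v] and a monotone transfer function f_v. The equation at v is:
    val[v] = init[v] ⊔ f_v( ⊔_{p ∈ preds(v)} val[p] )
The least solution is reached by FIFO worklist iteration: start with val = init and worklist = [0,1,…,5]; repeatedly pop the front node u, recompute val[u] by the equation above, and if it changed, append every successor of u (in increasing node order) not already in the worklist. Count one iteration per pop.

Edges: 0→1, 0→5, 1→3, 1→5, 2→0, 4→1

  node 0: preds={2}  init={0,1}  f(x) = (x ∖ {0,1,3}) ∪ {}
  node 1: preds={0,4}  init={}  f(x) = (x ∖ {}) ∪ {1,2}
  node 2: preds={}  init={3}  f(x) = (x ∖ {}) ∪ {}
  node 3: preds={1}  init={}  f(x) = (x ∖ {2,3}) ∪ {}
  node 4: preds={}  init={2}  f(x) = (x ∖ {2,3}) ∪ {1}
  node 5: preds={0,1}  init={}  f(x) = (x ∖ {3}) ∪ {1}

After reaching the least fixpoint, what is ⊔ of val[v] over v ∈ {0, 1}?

Worklist (7 pops):
  #1 pop 0: in={3} → {0,1} (no change)
  #2 pop 1: in={0,1,2} → {0,1,2} (was {}); enqueue []
  #3 pop 2: in={} → {3} (no change)
  #4 pop 3: in={0,1,2} → {0,1} (was {}); enqueue []
  #5 pop 4: in={} → {1,2} (was {2}); enqueue [1]
  #6 pop 5: in={0,1,2} → {0,1,2} (was {}); enqueue []
  #7 pop 1: in={0,1,2} → {0,1,2} (no change)

Fixpoint:
  val[0] = {0,1}
  val[1] = {0,1,2}
  val[2] = {3}
  val[3] = {0,1}
  val[4] = {1,2}
  val[5] = {0,1,2}

{0,1,2}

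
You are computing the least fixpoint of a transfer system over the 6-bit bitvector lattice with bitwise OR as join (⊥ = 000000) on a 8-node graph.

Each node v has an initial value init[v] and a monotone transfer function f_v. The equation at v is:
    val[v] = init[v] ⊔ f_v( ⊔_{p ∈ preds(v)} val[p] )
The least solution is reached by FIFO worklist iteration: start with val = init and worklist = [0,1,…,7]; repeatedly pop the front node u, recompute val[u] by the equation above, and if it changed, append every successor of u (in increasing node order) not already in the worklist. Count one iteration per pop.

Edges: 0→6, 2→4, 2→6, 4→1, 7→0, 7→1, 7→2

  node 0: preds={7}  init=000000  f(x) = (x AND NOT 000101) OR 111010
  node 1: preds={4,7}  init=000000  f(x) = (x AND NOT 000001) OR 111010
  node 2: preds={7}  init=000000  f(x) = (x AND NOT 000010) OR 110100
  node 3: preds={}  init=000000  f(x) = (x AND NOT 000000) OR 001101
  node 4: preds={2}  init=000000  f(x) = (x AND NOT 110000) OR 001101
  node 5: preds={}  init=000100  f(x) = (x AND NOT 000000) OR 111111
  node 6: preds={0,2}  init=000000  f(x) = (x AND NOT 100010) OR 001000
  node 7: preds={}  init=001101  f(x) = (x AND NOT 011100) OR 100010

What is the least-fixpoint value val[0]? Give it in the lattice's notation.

111010

Worklist (11 pops):
  #1 pop 0: in=001101 → 111010 (was 000000); enqueue []
  #2 pop 1: in=001101 → 111110 (was 000000); enqueue []
  #3 pop 2: in=001101 → 111101 (was 000000); enqueue []
  #4 pop 3: in=000000 → 001101 (was 000000); enqueue []
  #5 pop 4: in=111101 → 001101 (was 000000); enqueue [1]
  #6 pop 5: in=000000 → 111111 (was 000100); enqueue []
  #7 pop 6: in=111111 → 011101 (was 000000); enqueue []
  #8 pop 7: in=000000 → 101111 (was 001101); enqueue [0,2]
  #9 pop 1: in=101111 → 111110 (no change)
  #10 pop 0: in=101111 → 111010 (no change)
  #11 pop 2: in=101111 → 111101 (no change)

Fixpoint:
  val[0] = 111010
  val[1] = 111110
  val[2] = 111101
  val[3] = 001101
  val[4] = 001101
  val[5] = 111111
  val[6] = 011101
  val[7] = 101111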